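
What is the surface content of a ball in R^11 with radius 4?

S_11(4) = 2·π^(11/2)·(4)^10 / Γ(11/2) = 67108864·π^5/945 ≈ 2.17319e+07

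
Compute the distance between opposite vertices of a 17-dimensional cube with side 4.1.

The space diagonal of an n-cube of side s is s√n. Here 4.1·√17 ≈ 16.9047.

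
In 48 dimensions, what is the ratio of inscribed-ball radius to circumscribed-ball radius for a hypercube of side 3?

Ratio = (s/2)/(s√48/2) = 48^(-1/2) ≈ 0.144338.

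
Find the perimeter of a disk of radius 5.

The surface area of an n-ball is 2π^(n/2) r^(n-1) / Γ(n/2). For n=2, r=5: 2πr = 2π·5 ≈ 31.4159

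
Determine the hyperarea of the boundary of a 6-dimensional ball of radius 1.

S = n·V_n(r)/r = 6·V_6(1)/1 (volume-to-surface relation), giving π^3 ≈ 31.0063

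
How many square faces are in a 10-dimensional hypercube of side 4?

An n-cube has C(n,k)·2^(n-k) k-faces. Here C(10,2)·2^8 = 45·256 = 11520.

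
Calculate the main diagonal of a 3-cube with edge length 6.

Diagonal = √3 · 6 ≈ 10.3923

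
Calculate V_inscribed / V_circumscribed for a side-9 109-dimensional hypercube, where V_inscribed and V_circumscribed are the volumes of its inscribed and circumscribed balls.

V_in/V_out = n^(-n/2) = 109^(-109/2) ≈ 9.12548e-112.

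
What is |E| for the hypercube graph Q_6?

Each of the 2^6 = 64 vertices has degree 6; total edges = 6·2^6/2 = 192.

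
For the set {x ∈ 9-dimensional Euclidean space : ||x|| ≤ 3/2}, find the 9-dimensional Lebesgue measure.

V = 729·π^4/560 ≈ 126.806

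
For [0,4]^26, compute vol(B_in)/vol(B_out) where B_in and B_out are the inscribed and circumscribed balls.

V_in / V_out = (r_in/r_out)^26 = (1/√26)^26 = 26^(-26/2) ≈ 4.03038e-19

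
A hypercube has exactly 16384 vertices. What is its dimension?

2^n = 16384 ⇒ n = log_2(16384) = 14.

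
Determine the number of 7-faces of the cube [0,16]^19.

An n-cube has C(n,k)·2^(n-k) k-faces. Here C(19,7)·2^12 = 50388·4096 = 206389248.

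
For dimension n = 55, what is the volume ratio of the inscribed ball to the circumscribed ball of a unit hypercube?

V_in/V_out = n^(-n/2) = 55^(-55/2) ≈ 1.38047e-48.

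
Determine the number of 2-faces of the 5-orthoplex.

f_2(5-orthoplex) = 2^3 · (5 choose 3) = 80.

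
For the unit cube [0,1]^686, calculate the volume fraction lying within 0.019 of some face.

Shell fraction = 1 - (1-0.038)^686 ≈ 1 - 2.871e-12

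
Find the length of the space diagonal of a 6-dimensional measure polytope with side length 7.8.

The space diagonal of an n-cube of side s is s√n. Here 7.8·√6 ≈ 19.106.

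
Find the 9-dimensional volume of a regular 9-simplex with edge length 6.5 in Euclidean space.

V_9 = √(10) · 6.5^9 / (9! · 2^(9/2)) ≈ 7.97668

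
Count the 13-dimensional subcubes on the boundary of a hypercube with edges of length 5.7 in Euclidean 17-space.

Number of 13-faces = C(17,13) · 2^(17-13) = 2380 · 16 = 38080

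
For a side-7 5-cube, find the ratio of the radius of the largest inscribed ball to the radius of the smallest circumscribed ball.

r_in / r_out = (7/2) / (7√5/2) = 1/√5 ≈ 0.447214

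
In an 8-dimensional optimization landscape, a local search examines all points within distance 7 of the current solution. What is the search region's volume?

V_8(7) = π^(8/2) · (7)^8 / Γ(8/2 + 1) = 5764801·π^4/24 ≈ 2.33977e+07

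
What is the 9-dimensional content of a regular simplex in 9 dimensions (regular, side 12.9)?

For a regular n-simplex with edge a, V = (a^n / n!)·√((n+1)/2^n). With a=12.9, n=9: V ≈ 3809.86.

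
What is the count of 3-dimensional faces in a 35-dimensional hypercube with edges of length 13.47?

An n-cube has C(n,k)·2^(n-k) k-faces. Here C(35,3)·2^32 = 6545·4294967296 = 28110560952320.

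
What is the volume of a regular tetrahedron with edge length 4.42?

Volume = (√2/12) · 4.42³ = 10.1765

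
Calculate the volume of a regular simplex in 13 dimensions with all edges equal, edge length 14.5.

V = (14.5^13 / 13!) · √((13+1) / 2^13) ≈ 8315.2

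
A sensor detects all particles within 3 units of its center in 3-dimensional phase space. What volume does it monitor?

V = 36·π ≈ 113.097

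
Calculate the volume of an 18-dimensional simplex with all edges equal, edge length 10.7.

For a regular n-simplex with edge a, V = (a^n / n!)·√((n+1)/2^n). With a=10.7, n=18: V ≈ 4.49442.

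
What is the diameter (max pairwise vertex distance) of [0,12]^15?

The space diagonal of an n-cube of side s is s√n. Here 12·√15 ≈ 46.4758.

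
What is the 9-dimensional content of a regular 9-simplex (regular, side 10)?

For a regular n-simplex with edge a, V = (a^n / n!)·√((n+1)/2^n). With a=10, n=9: V ≈ 385.125.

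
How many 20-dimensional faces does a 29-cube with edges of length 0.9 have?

f_20(29-cube) = (29 choose 20) · 2^9 = 5127682560.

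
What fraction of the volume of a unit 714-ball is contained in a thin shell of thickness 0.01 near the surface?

V(inner)/V(outer) = ((1-0.01)/1)^714 ≈ 0.0007648, so the shell fraction is 0.999235.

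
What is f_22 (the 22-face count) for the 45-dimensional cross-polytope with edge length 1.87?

Each 22-face is the convex hull of 23 vertices, one chosen as ±e_i from each of 23 distinct axes: 2^23·C(45,23) = 34533511434495590400.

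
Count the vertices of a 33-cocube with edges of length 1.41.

The 33-dimensional cross-polytope has 2n = 2·33 = 66 vertices.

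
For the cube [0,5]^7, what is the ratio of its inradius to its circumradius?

For an n-cube of any side s, the inradius is s/2 and the circumradius is s√n/2, so the ratio is 1/√7 ≈ 0.377964.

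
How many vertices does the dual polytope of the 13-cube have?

Number of vertices = 2n = 26.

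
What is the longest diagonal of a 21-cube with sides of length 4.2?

Diagonal = √21 · 4.2 ≈ 19.2468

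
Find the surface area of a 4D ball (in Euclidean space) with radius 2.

The surface area of an n-ball is 2π^(n/2) r^(n-1) / Γ(n/2). For n=4, r=2: 16·π^2 ≈ 157.914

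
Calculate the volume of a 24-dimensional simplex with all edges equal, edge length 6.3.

Volume = 6.3^24 · √(25/2^24) / 24! ≈ 3.00661e-08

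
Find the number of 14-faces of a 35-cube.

An n-cube has C(n,k)·2^(n-k) k-faces. Here C(35,14)·2^21 = 2319959400·2097152 = 4865307495628800.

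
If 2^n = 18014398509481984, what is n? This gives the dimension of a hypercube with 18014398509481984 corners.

The n-cube has 2^n vertices, and 18014398509481984 = 2^54, so n = 54.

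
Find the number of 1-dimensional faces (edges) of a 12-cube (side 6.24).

Number of 1-faces = C(12,1)·2^(12-1) = 12·2048 = 24576.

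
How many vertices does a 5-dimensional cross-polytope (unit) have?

The 5-dimensional cross-polytope has 2n = 2·5 = 10 vertices.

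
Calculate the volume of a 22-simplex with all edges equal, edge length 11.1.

For a regular n-simplex with edge a, V = (a^n / n!)·√((n+1)/2^n). With a=11.1, n=22: V ≈ 0.206954.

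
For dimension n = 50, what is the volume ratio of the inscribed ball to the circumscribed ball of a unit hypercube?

V_in / V_out = (r_in/r_out)^50 = (1/√50)^50 = 50^(-50/2) ≈ 3.35544e-43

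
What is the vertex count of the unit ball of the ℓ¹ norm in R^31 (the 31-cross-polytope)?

Number of vertices = 2n = 62.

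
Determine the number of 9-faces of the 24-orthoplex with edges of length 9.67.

An n-cross-polytope has 2^(k+1)·C(n,k+1) k-faces. Here 2^10·C(24,10) = 1024·1961256 = 2008326144.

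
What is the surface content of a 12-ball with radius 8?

|∂B_12(8)| = 2147483648·π^6/15 ≈ 1.37638e+11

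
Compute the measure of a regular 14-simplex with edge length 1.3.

Volume = 1.3^14 · √(15/2^14) / 14! ≈ 1.36658e-11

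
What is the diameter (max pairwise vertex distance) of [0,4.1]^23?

||(4.1,4.1,...,4.1)|| = √(23)·4.1 ≈ 19.6629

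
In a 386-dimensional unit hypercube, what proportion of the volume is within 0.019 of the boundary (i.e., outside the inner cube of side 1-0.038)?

Shell fraction = 1 - (1-0.038)^386 ≈ 0.9999996797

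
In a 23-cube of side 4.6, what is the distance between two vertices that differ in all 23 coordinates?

d = √(4.6² + 4.6² + ... + 4.6²) [23 terms] = √(23·4.6²) = 4.6√23 ≈ 22.0608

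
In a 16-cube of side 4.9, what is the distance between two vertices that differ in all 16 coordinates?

The space diagonal of an n-cube of side s is s√n. Here 4.9·√16 = 19.6.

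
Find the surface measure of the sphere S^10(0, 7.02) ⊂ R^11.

S_11(7.02) = 2·π^(11/2)·(7.02)^10 / Γ(11/2) ≈ 6.02377e+09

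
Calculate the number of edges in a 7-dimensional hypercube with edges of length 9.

Each of the 2^7 = 128 vertices has degree 7; total edges = 7·2^7/2 = 448.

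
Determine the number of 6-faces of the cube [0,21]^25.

Number of 6-faces = C(25,6) · 2^(25-6) = 177100 · 524288 = 92851404800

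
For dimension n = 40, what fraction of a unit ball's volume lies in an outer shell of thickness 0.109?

1 - (1-0.109)^40 ≈ 0.990112 ≈ 99.01%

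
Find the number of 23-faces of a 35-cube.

Number of 23-faces = C(35,23) · 2^(35-23) = 834451800 · 4096 = 3417914572800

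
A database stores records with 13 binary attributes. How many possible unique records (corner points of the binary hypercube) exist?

Each vertex is a binary string of length 13, so there are 2^13 = 8192.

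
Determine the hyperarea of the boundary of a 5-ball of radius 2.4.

The surface area of an n-ball is 2π^(n/2) r^(n-1) / Γ(n/2). For n=5, r=2.4: 873.199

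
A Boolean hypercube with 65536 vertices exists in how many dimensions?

Since 2^n = 65536, we have n = 16.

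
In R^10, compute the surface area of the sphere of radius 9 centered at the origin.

S_10(9) = 2·π^(10/2)·(9)^9 / Γ(10/2) = 129140163·π^5/4 ≈ 9.87986e+09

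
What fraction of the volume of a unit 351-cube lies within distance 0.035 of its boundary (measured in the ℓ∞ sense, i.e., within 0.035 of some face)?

Shell fraction = 1 - (1-0.07)^351 ≈ 1 - 8.66e-12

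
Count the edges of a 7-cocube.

An n-cross-polytope has 2^(k+1)·C(n,k+1) k-faces. Here 2^2·C(7,2) = 4·21 = 84.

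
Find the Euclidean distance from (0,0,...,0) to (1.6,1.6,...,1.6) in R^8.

The space diagonal of an n-cube of side s is s√n. Here 1.6·√8 ≈ 4.52548.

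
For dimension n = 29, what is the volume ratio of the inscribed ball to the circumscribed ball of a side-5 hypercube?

V_in / V_out = (r_in/r_out)^29 = (1/√29)^29 = 29^(-29/2) ≈ 6.24064e-22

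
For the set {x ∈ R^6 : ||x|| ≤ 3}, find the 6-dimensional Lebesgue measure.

Volume = π^{6/2}·(3)^6/Γ(4) = 243·π^3/2 ≈ 3767.26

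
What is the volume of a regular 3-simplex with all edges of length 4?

Volume = (√2/12) · 4³ = 7.54247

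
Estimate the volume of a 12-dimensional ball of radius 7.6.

The n-ball volume is π^(n/2)·r^n/Γ(n/2+1). With n=12, r=7.6: V ≈ 4.95827e+10.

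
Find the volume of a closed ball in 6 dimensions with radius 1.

V_6(1) = π^(6/2) · (1)^6 / Γ(6/2 + 1) = π^3/6 ≈ 5.16771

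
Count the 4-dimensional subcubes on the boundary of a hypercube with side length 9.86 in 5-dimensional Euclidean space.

Number of 4-faces = C(5,4) · 2^(5-4) = 5 · 2 = 10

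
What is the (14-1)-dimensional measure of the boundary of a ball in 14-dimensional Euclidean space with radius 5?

S_14(5) = 2·π^(14/2)·(5)^13 / Γ(14/2) = 244140625·π^7/72 ≈ 1.02413e+10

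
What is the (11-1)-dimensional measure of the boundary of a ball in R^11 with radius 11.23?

S_11(11.23) = 2·π^(11/2)·(11.23)^10 / Γ(11/2) ≈ 6.61143e+11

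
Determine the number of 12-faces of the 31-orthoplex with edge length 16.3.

Each 12-face is the convex hull of 13 vertices, one chosen as ±e_i from each of 13 distinct axes: 2^13·C(31,13) = 1689625190400.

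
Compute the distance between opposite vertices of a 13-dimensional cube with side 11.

The space diagonal of an n-cube of side s is s√n. Here 11·√13 ≈ 39.6611.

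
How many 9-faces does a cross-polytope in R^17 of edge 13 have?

f_9(17-orthoplex) = 2^10 · (17 choose 10) = 19914752.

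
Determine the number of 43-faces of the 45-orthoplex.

An n-cross-polytope has 2^(k+1)·C(n,k+1) k-faces. Here 2^44·C(45,44) = 17592186044416·45 = 791648371998720.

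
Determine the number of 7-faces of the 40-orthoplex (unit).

Each 7-face is the convex hull of 8 vertices, one chosen as ±e_i from each of 8 distinct axes: 2^8·C(40,8) = 19687599360.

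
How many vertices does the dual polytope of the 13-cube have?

Number of vertices = 2n = 26.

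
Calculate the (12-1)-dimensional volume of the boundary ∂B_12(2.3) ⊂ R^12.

|∂B_12(2.3)| ≈ 152670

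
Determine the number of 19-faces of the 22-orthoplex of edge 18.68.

An n-cross-polytope has 2^(k+1)·C(n,k+1) k-faces. Here 2^20·C(22,20) = 1048576·231 = 242221056.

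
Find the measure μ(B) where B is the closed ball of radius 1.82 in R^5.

V_5(1.82) = π^(5/2) · (1.82)^5 / Γ(5/2 + 1) ≈ 105.113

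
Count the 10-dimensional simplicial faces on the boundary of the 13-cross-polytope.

An n-cross-polytope has 2^(k+1)·C(n,k+1) k-faces. Here 2^11·C(13,11) = 2048·78 = 159744.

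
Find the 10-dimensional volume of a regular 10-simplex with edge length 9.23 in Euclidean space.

For a regular n-simplex with edge a, V = (a^n / n!)·√((n+1)/2^n). With a=9.23, n=10: V ≈ 128.174.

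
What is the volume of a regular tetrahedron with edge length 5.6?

Volume = (√2/12) · 5.6³ = 20.6965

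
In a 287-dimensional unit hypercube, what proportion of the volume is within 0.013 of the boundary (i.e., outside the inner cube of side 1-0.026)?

Shell fraction = 1 - (1-0.026)^287 ≈ 0.99948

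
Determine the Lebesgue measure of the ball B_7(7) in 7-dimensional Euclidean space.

The n-ball volume is π^(n/2)·r^n/Γ(n/2+1). With n=7, r=7: V = 1882384·π^3/15 ≈ 3.89105e+06.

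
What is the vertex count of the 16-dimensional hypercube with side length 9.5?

An n-cube has 2^n vertices; for n = 16 that is 2^16 = 65536.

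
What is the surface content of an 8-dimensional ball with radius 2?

S_8(2) = 2·π^(8/2)·(2)^7 / Γ(8/2) = 128·π^4/3 ≈ 4156.12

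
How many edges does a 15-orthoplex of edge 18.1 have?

Number of 1-faces = 2^(1+1) · C(15,1+1) = 4 · 105 = 420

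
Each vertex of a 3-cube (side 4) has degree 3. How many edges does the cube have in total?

The 3-cube has n·2^(n-1) = 3·2^2 = 3·4 = 12 edges.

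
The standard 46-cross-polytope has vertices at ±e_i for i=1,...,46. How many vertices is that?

Number of vertices = 2n = 92.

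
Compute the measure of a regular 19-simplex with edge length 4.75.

For a regular n-simplex with edge a, V = (a^n / n!)·√((n+1)/2^n). With a=4.75, n=19: V ≈ 3.65438e-07.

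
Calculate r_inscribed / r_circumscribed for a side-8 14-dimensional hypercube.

For an n-cube of any side s, the inradius is s/2 and the circumradius is s√n/2, so the ratio is 1/√14 ≈ 0.267261.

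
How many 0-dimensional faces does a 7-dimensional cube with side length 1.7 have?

An n-cube has C(n,k)·2^(n-k) k-faces. Here C(7,0)·2^7 = 1·128 = 128.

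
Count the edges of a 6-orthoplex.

f_1(6-orthoplex) = 2^2 · (6 choose 2) = 60.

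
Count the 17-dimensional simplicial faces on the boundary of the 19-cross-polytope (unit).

Each 17-face is the convex hull of 18 vertices, one chosen as ±e_i from each of 18 distinct axes: 2^18·C(19,18) = 4980736.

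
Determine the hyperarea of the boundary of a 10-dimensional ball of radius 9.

|∂B_10(9)| = 129140163·π^5/4 ≈ 9.87986e+09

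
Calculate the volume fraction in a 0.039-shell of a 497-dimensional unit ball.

1 - (1-0.039)^497 ≈ 0.9999999974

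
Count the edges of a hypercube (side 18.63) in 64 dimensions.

An n-cube has n·2^(n-1) edges. With n = 64: 64·9223372036854775808 = 590295810358705651712.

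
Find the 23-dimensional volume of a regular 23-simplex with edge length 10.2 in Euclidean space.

Volume = 10.2^23 · √(24/2^23) / 23! ≈ 0.0103174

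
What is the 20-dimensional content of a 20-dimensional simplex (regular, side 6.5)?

V = (6.5^20 / 20!) · √((20+1) / 2^20) ≈ 3.3339e-05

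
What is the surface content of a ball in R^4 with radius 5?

S = n·V_n(r)/r = 4·V_4(5)/5 (volume-to-surface relation), giving 250·π^2 ≈ 2467.4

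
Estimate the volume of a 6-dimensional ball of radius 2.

Volume = π^{6/2}·(2)^6/Γ(4) = 32·π^3/3 ≈ 330.734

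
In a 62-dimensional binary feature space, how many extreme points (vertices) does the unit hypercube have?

Number of vertices = 2^62 = 4611686018427387904.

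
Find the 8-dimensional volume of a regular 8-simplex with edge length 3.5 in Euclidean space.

V = (3.5^8 / 8!) · √((8+1) / 2^8) ≈ 0.104719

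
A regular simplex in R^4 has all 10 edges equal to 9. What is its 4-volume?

For a regular n-simplex with edge a, V = (a^n / n!)·√((n+1)/2^n). With a=9, n=4: V ≈ 152.821.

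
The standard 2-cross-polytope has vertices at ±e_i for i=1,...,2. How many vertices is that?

The vertices are ±e_1, ..., ±e_2, so there are 2·2 = 4.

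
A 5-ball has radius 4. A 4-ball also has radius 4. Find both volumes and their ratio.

V_5(4) ≈ 5390.12. V_4(4) ≈ 1263.31. Ratio V_5/V_4 ≈ 4.267.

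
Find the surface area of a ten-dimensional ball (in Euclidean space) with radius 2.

S_10(2) = 2·π^(10/2)·(2)^9 / Γ(10/2) = 128·π^5/3 ≈ 13056.8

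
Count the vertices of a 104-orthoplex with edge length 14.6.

The vertices are ±e_1, ..., ±e_104, so there are 2·104 = 208.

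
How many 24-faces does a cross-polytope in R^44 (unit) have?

f_24(44-orthoplex) = 2^25 · (44 choose 25) = 47272540096998408192.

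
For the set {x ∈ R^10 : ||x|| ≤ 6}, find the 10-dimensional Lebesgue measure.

The n-ball volume is π^(n/2)·r^n/Γ(n/2+1). With n=10, r=6: V = 2519424·π^5/5 ≈ 1.54199e+08.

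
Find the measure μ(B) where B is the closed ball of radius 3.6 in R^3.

Volume = π^{3/2}·(3.6)^3/Γ(5/2) ≈ 195.432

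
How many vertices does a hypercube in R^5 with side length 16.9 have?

Number of vertices = 2^5 = 32.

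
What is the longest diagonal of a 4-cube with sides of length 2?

d = √(2² + 2² + ... + 2²) [4 terms] = √(4·2²) = 2√4 = 4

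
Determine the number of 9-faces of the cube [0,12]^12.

f_9(12-cube) = (12 choose 9) · 2^3 = 1760.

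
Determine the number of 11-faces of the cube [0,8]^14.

An n-cube has C(n,k)·2^(n-k) k-faces. Here C(14,11)·2^3 = 364·8 = 2912.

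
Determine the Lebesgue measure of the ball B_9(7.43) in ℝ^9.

The n-ball volume is π^(n/2)·r^n/Γ(n/2+1). With n=9, r=7.43: V ≈ 2.27623e+08.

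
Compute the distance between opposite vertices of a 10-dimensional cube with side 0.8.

Diagonal = √10 · 0.8 ≈ 2.52982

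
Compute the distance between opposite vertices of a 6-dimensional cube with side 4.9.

d = √(4.9² + 4.9² + ... + 4.9²) [6 terms] = √(6·4.9²) = 4.9√6 ≈ 12.0025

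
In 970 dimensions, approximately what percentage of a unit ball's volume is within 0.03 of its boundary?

1 - (1-0.03)^970 ≈ 1 - 1.474e-13 ≈ (100 - 1.47e-11)%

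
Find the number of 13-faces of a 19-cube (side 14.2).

An n-cube has C(n,k)·2^(n-k) k-faces. Here C(19,13)·2^6 = 27132·64 = 1736448.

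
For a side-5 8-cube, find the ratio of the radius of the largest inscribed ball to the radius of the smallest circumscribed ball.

Ratio = (s/2)/(s√8/2) = 8^(-1/2) ≈ 0.353553.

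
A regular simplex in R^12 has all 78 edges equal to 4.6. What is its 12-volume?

For a regular n-simplex with edge a, V = (a^n / n!)·√((n+1)/2^n). With a=4.6, n=12: V ≈ 0.0105572.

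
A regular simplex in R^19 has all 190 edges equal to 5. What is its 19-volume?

V_19 = √(20) · 5^19 / (19! · 2^(19/2)) ≈ 9.68424e-07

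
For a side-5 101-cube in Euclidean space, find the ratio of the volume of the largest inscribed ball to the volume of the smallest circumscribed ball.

The radii are 5/2 and 5√101/2, so the volume ratio is (1/√101)^101 = 101^{-101/2} ≈ 6.05021e-102.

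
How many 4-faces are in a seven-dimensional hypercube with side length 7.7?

f_4(7-cube) = (7 choose 4) · 2^3 = 280.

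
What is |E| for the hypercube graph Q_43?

An n-cube has n·2^(n-1) edges. With n = 43: 43·4398046511104 = 189115999977472.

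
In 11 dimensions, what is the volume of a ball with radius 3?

V_11(3) = π^(11/2) · (3)^11 / Γ(11/2 + 1) = 419904·π^5/385 ≈ 333763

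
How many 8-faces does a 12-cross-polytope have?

f_8(12-orthoplex) = 2^9 · (12 choose 9) = 112640.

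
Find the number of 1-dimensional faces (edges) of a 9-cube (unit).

The 9-cube has n·2^(n-1) = 9·2^8 = 9·256 = 2304 edges.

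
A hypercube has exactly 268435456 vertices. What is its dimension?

Since 2^n = 268435456, we have n = 28.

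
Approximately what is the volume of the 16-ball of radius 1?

The n-ball volume is π^(n/2)·r^n/Γ(n/2+1). With n=16, r=1: V = π^8/40320 ≈ 0.235331.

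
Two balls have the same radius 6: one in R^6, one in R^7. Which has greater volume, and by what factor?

V_6(6) ≈ 241105, V_7(6) ≈ 1.32263e+06. The 7-ball is larger by a factor of 5.486.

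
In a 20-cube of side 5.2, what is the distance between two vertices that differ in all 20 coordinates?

d = √(5.2² + 5.2² + ... + 5.2²) [20 terms] = √(20·5.2²) = 5.2√20 ≈ 23.2551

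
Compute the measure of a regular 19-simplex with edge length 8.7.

V = (8.7^19 / 19!) · √((19+1) / 2^19) ≈ 0.0360165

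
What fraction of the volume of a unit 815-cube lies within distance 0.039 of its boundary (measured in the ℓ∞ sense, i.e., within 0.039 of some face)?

1 - (1 - 2·0.039)^815 = 1 - 0.922^815 ≈ 1 - 1.802e-29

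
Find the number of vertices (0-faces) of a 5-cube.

Number of 0-faces = C(5,0) · 2^(5-0) = 1 · 32 = 32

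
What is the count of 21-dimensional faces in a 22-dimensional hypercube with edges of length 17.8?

Choose 21 of 22 axes to span the face (C(22,21) = 22 ways), then fix each of the remaining 1 coordinate at one of its two extreme values (2^1 = 2 ways): 22·2 = 44.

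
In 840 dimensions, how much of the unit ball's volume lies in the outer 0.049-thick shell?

Shell fraction = 1 - (1-0.049)^840 ≈ 1 - 4.695e-19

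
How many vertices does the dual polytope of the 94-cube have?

The 94-dimensional cross-polytope has 2n = 2·94 = 188 vertices.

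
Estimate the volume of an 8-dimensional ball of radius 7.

V_8(7) = π^(8/2) · (7)^8 / Γ(8/2 + 1) = 5764801·π^4/24 ≈ 2.33977e+07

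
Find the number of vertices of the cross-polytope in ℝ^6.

An n-cross-polytope has 2^(k+1)·C(n,k+1) k-faces. Here 2^1·C(6,1) = 2·6 = 12.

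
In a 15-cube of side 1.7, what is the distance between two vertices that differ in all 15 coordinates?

||(1.7,1.7,...,1.7)|| = √(15)·1.7 ≈ 6.58407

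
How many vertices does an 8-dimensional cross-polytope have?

An n-cross-polytope has 2n vertices; here n = 8, giving 16.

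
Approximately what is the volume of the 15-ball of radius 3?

V_15(3) = π^(15/2) · (3)^15 / Γ(15/2 + 1) = 45349632·π^7/25025 ≈ 5.47329e+06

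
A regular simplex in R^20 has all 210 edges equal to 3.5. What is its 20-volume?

For a regular n-simplex with edge a, V = (a^n / n!)·√((n+1)/2^n). With a=3.5, n=20: V ≈ 1.39974e-10.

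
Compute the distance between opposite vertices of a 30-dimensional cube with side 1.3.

Diagonal = √30 · 1.3 ≈ 7.12039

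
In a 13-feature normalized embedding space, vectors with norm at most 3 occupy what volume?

V = 7558272·π^6/5005 ≈ 1.45184e+06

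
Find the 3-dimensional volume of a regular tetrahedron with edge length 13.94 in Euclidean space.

Volume = (√2/12) · 13.94³ = 319.244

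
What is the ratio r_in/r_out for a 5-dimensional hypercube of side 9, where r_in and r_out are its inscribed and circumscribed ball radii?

For an n-cube of any side s, the inradius is s/2 and the circumradius is s√n/2, so the ratio is 1/√5 ≈ 0.447214.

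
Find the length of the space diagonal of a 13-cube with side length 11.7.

d = √(11.7² + 11.7² + ... + 11.7²) [13 terms] = √(13·11.7²) = 11.7√13 ≈ 42.1849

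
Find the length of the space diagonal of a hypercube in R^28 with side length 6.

||(6,6,...,6)|| = √(28)·6 ≈ 31.749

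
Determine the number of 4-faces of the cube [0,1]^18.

Choose 4 of 18 axes to span the face (C(18,4) = 3060 ways), then fix each of the remaining 14 coordinates at one of its two extreme values (2^14 = 16384 ways): 3060·16384 = 50135040.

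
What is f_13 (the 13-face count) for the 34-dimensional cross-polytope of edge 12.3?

Each 13-face is the convex hull of 14 vertices, one chosen as ±e_i from each of 14 distinct axes: 2^14·C(34,14) = 22806128885760.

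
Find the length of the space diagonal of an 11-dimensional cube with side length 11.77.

||(11.77,11.77,...,11.77)|| = √(11)·11.77 ≈ 39.0367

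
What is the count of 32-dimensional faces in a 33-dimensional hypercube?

An n-cube has C(n,k)·2^(n-k) k-faces. Here C(33,32)·2^1 = 33·2 = 66.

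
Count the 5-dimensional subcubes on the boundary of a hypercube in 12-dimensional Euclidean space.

Choose 5 of 12 axes to span the face (C(12,5) = 792 ways), then fix each of the remaining 7 coordinates at one of its two extreme values (2^7 = 128 ways): 792·128 = 101376.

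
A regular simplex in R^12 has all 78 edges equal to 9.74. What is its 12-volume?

V_12 = √(13) · 9.74^12 / (12! · 2^(12/2)) ≈ 85.7358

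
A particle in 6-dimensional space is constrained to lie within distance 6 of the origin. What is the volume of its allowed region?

The n-ball volume is π^(n/2)·r^n/Γ(n/2+1). With n=6, r=6: V = 7776·π^3 ≈ 241105.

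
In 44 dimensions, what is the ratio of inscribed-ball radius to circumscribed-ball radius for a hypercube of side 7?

For an n-cube of any side s, the inradius is s/2 and the circumradius is s√n/2, so the ratio is 1/√44 ≈ 0.150756.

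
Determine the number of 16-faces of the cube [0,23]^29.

f_16(29-cube) = (29 choose 16) · 2^13 = 555941191680.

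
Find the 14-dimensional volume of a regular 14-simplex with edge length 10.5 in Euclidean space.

V_14 = √(15) · 10.5^14 / (14! · 2^(14/2)) ≈ 68.7191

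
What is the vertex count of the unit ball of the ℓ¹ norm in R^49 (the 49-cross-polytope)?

An n-cross-polytope has 2n vertices; here n = 49, giving 98.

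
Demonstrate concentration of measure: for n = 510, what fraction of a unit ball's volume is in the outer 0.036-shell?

1 - (1-0.036)^510 ≈ 0.9999999924 ≈ 99.999999%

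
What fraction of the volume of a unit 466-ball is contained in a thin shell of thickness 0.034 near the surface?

V(inner)/V(outer) = ((1-0.034)/1)^466 ≈ 9.985e-08, so the shell fraction is 0.9999999002.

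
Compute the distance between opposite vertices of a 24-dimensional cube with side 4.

The space diagonal of an n-cube of side s is s√n. Here 4·√24 ≈ 19.5959.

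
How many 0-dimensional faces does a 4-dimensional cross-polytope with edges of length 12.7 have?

An n-cross-polytope has 2^(k+1)·C(n,k+1) k-faces. Here 2^1·C(4,1) = 2·4 = 8.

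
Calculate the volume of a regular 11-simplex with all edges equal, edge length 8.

Volume = 8^11 · √(12/2^11) / 11! ≈ 16.4725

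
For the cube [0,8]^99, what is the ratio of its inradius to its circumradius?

r_in / r_out = (8/2) / (8√99/2) = 1/√99 ≈ 0.100504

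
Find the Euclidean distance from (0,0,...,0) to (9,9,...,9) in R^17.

d = √(9² + 9² + ... + 9²) [17 terms] = √(17·9²) = 9√17 ≈ 37.108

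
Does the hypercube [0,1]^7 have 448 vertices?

False. The 7-cube has 2^7 = 128 vertices.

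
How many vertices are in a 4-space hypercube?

f_0(4-cube) = (4 choose 0) · 2^4 = 16.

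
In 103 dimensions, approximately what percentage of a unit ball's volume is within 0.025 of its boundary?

1 - (1-0.025)^103 ≈ 0.926299 ≈ 92.63%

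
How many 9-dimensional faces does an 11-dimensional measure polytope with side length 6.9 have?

Number of 9-faces = C(11,9) · 2^(11-9) = 55 · 4 = 220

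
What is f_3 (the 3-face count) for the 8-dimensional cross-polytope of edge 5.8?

An n-cross-polytope has 2^(k+1)·C(n,k+1) k-faces. Here 2^4·C(8,4) = 16·70 = 1120.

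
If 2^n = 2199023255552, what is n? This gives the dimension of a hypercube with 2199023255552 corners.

The n-cube has 2^n vertices, and 2199023255552 = 2^41, so n = 41.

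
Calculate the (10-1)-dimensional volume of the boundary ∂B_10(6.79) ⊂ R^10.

S_10(6.79) = 2·π^(10/2)·(6.79)^9 / Γ(10/2) ≈ 7.82341e+08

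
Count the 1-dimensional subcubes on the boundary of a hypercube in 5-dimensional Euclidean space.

Choose 1 of 5 axes to span the face (C(5,1) = 5 ways), then fix each of the remaining 4 coordinates at one of its two extreme values (2^4 = 16 ways): 5·16 = 80.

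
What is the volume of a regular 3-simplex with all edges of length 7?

Volume = (√2/12) · 7³ = 40.4229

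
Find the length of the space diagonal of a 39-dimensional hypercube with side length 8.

Diagonal = √39 · 8 ≈ 49.96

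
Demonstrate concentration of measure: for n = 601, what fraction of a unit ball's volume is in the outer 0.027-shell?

1 - (1-0.027)^601 ≈ 0.9999999283 ≈ 99.999993%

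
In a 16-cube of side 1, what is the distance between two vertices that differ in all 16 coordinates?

Diagonal = √16 · 1 = 4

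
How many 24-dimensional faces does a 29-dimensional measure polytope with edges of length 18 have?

f_24(29-cube) = (29 choose 24) · 2^5 = 3800160.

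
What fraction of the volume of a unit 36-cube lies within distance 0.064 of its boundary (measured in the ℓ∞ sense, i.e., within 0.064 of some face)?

1 - (1 - 2·0.064)^36 = 1 - 0.872^36 ≈ 0.992779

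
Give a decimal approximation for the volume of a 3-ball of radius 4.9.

The n-ball volume is π^(n/2)·r^n/Γ(n/2+1). With n=3, r=4.9: V ≈ 492.807.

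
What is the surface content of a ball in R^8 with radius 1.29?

|∂B_8(1.29)| ≈ 193.022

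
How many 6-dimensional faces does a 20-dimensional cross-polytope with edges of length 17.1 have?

An n-cross-polytope has 2^(k+1)·C(n,k+1) k-faces. Here 2^7·C(20,7) = 128·77520 = 9922560.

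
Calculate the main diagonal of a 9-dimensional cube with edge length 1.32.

||(1.32,1.32,...,1.32)|| = √(9)·1.32 = 3.96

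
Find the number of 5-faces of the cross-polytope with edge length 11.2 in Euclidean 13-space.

Number of 5-faces = 2^(5+1) · C(13,5+1) = 64 · 1716 = 109824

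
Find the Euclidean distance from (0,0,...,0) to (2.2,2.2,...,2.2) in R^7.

Diagonal = √7 · 2.2 ≈ 5.82065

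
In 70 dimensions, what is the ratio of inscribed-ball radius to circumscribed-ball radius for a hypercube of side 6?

Ratio = (s/2)/(s√70/2) = 70^(-1/2) ≈ 0.119523.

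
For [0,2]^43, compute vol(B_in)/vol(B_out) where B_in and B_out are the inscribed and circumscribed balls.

V_in / V_out = (r_in/r_out)^43 = (1/√43)^43 = 43^(-43/2) ≈ 7.59326e-36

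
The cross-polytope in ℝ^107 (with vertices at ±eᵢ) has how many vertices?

Number of vertices = 2n = 214.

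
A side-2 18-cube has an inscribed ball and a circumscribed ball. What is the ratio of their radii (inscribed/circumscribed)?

For an n-cube of any side s, the inradius is s/2 and the circumradius is s√n/2, so the ratio is 1/√18 ≈ 0.235702.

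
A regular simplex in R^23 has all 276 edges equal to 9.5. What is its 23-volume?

V = (9.5^23 / 23!) · √((23+1) / 2^23) ≈ 0.00201099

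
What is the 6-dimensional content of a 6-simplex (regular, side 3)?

V = (3^6 / 6!) · √((6+1) / 2^6) ≈ 0.334853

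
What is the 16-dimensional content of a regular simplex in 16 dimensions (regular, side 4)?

For a regular n-simplex with edge a, V = (a^n / n!)·√((n+1)/2^n). With a=4, n=16: V ≈ 3.30617e-06.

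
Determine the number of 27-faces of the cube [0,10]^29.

Choose 27 of 29 axes to span the face (C(29,27) = 406 ways), then fix each of the remaining 2 coordinates at one of its two extreme values (2^2 = 4 ways): 406·4 = 1624.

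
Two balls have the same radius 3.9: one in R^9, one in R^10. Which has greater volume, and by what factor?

V_9(3.9) ≈ 688492, V_10(3.9) ≈ 2.07594e+06. The 10-ball is larger by a factor of 3.015.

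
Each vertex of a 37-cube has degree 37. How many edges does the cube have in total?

Number of 1-faces = C(37,1)·2^(37-1) = 37·68719476736 = 2542620639232.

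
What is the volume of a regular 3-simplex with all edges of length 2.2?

Volume = (√2/12) · 2.2³ = 1.25488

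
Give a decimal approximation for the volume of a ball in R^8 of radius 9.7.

Volume = π^{8/2}·(9.7)^8/Γ(5) ≈ 3.18099e+08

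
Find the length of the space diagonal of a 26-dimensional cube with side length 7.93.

The space diagonal of an n-cube of side s is s√n. Here 7.93·√26 ≈ 40.4352.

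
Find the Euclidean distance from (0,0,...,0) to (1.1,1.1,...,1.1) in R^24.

Diagonal = √24 · 1.1 ≈ 5.38888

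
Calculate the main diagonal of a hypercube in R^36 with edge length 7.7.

Diagonal = √36 · 7.7 = 46.2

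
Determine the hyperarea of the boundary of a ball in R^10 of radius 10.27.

S = n·V_n(r)/r = 10·V_10(10.27)/10.27 (volume-to-surface relation), giving 3.24117e+10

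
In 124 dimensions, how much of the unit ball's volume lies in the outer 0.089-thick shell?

1 - (1-0.089)^124 ≈ 0.99999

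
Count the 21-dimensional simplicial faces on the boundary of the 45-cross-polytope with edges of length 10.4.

An n-cross-polytope has 2^(k+1)·C(n,k+1) k-faces. Here 2^22·C(45,22) = 4194304·4116715363800 = 17266755717247795200.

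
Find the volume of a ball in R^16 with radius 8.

V_16(8) = π^(16/2) · (8)^16 / Γ(16/2 + 1) = 2199023255552·π^8/315 ≈ 6.62397e+13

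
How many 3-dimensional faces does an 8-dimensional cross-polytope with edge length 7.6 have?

Each 3-face is the convex hull of 4 vertices, one chosen as ±e_i from each of 4 distinct axes: 2^4·C(8,4) = 1120.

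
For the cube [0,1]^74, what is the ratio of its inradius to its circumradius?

Ratio = (s/2)/(s√74/2) = 74^(-1/2) ≈ 0.116248.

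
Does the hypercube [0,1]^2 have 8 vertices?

False. The 2-cube has 2^2 = 4 vertices.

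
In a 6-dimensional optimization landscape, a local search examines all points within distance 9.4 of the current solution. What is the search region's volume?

Volume = π^{6/2}·(9.4)^6/Γ(4) ≈ 3.56505e+06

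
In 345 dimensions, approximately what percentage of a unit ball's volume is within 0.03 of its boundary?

1 - (1-0.03)^345 ≈ 0.999973 ≈ 99.997269%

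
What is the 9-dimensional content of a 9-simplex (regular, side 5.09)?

V_9 = √(10) · 5.09^9 / (9! · 2^(9/2)) ≈ 0.883206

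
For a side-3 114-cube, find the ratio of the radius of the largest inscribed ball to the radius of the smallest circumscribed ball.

r_in = 3/2 (half the side); r_out = 3√114/2 (half the diagonal). Ratio = 1/√114 ≈ 0.0936586.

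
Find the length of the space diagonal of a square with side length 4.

||(4,4,...,4)|| = √(2)·4 ≈ 5.65685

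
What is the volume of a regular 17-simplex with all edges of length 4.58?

For a regular n-simplex with edge a, V = (a^n / n!)·√((n+1)/2^n). With a=4.58, n=17: V ≈ 5.65621e-06.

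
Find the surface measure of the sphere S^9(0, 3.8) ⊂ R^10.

|∂B_10(3.8)| ≈ 4.21328e+06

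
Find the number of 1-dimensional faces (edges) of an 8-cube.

The 8-cube has n·2^(n-1) = 8·2^7 = 8·128 = 1024 edges.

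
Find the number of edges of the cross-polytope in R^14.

f_1(14-orthoplex) = 2^2 · (14 choose 2) = 364.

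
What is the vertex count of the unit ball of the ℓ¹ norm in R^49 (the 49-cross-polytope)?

The 49-dimensional cross-polytope has 2n = 2·49 = 98 vertices.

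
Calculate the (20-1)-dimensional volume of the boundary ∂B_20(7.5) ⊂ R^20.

The surface area of an n-ball is 2π^(n/2) r^(n-1) / Γ(n/2). For n=20, r=7.5: 54736736297607421875·π^10/234881024 ≈ 2.18238e+16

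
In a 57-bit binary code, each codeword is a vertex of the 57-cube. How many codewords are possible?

An n-cube has 2^n vertices; for n = 57 that is 2^57 = 144115188075855872.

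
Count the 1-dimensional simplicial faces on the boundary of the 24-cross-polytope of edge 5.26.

Number of 1-faces = 2^(1+1) · C(24,1+1) = 4 · 276 = 1104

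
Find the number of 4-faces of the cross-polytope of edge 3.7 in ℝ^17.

An n-cross-polytope has 2^(k+1)·C(n,k+1) k-faces. Here 2^5·C(17,5) = 32·6188 = 198016.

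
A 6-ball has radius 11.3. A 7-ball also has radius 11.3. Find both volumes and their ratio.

V_6(11.3) ≈ 1.07589e+07. V_7(11.3) ≈ 1.11155e+08. Ratio V_6/V_7 ≈ 0.09679.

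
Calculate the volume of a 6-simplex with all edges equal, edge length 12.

V_6 = √(7) · 12^6 / (6! · 2^(6/2)) ≈ 1371.56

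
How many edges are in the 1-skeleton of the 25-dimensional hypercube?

The 25-cube has n·2^(n-1) = 25·2^24 = 25·16777216 = 419430400 edges.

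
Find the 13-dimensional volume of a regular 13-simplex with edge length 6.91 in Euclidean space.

V = (6.91^13 / 13!) · √((13+1) / 2^13) ≈ 0.54363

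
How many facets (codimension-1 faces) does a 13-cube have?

Number of 12-faces = C(13,12) · 2^(13-12) = 13 · 2 = 26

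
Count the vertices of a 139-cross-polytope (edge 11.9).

An n-cross-polytope has 2n vertices; here n = 139, giving 278.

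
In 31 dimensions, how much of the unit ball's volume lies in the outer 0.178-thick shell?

V(inner)/V(outer) = ((1-0.178)/1)^31 ≈ 0.002296, so the shell fraction is 0.997704.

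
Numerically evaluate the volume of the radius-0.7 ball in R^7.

Volume = π^{7/2}·(0.7)^7/Γ(9/2) ≈ 0.389105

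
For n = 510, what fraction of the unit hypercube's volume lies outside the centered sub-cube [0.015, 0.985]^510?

Shell fraction = 1 - (1-0.03)^510 ≈ 0.9999998207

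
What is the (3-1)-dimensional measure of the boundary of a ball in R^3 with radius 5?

The surface area of an n-ball is 2π^(n/2) r^(n-1) / Γ(n/2). For n=3, r=5: 4πr² = 4π·(5)² ≈ 314.159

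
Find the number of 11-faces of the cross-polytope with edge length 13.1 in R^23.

Each 11-face is the convex hull of 12 vertices, one chosen as ±e_i from each of 12 distinct axes: 2^12·C(23,12) = 5538111488.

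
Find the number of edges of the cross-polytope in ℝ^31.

An n-cross-polytope has 2^(k+1)·C(n,k+1) k-faces. Here 2^2·C(31,2) = 4·465 = 1860.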